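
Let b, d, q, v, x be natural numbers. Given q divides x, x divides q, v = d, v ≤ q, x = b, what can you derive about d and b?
d ≤ b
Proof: Since q divides x and x divides q, q = x. Since x = b, q = b. v = d and v ≤ q, hence d ≤ q. Since q = b, d ≤ b.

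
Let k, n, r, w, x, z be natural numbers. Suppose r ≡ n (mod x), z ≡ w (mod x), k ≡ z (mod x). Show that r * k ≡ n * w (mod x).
k ≡ z (mod x) and z ≡ w (mod x), thus k ≡ w (mod x). From r ≡ n (mod x), by multiplying congruences, r * k ≡ n * w (mod x).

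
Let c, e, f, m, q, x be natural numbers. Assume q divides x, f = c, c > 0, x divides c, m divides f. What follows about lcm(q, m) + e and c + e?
lcm(q, m) + e ≤ c + e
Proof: q divides x and x divides c, thus q divides c. From f = c and m divides f, m divides c. Since q divides c, lcm(q, m) divides c. Since c > 0, lcm(q, m) ≤ c. Then lcm(q, m) + e ≤ c + e.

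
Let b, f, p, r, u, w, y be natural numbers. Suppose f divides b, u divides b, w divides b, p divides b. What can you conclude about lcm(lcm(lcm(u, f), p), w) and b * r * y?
lcm(lcm(lcm(u, f), p), w) divides b * r * y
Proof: u divides b and f divides b, so lcm(u, f) divides b. Since p divides b, lcm(lcm(u, f), p) divides b. w divides b, so lcm(lcm(lcm(u, f), p), w) divides b. Then lcm(lcm(lcm(u, f), p), w) divides b * r. Then lcm(lcm(lcm(u, f), p), w) divides b * r * y.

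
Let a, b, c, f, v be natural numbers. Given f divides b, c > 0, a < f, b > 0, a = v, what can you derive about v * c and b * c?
v * c < b * c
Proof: a = v and a < f, so v < f. f divides b and b > 0, thus f ≤ b. Since v < f, v < b. Since c > 0, by multiplying by a positive, v * c < b * c.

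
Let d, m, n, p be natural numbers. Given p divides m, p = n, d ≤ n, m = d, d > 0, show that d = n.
From p = n and p divides m, n divides m. Since m = d, n divides d. Since d > 0, n ≤ d. Since d ≤ n, d = n.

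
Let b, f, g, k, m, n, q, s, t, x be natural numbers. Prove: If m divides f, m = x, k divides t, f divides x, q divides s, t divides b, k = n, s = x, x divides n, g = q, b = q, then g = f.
s = x and q divides s, so q divides x. Because k divides t and t divides b, k divides b. Since k = n, n divides b. Since b = q, n divides q. Since x divides n, x divides q. Since q divides x, q = x. g = q, so g = x. Since m = x and m divides f, x divides f. Since f divides x, x = f. g = x, so g = f.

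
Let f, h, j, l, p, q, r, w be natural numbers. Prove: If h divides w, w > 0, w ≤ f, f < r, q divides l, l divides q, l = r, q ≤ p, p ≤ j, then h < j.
Because h divides w and w > 0, h ≤ w. Since w ≤ f, h ≤ f. q divides l and l divides q, therefore q = l. l = r, so q = r. q ≤ p, so r ≤ p. Because f < r, f < p. p ≤ j, so f < j. Since h ≤ f, h < j.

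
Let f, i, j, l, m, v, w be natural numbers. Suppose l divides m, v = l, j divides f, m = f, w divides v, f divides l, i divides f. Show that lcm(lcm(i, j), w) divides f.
Because i divides f and j divides f, lcm(i, j) divides f. From m = f and l divides m, l divides f. Since f divides l, l = f. v = l, so v = f. Because w divides v, w divides f. Since lcm(i, j) divides f, lcm(lcm(i, j), w) divides f.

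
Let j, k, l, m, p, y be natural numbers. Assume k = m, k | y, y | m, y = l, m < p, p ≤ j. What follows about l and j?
l < j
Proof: k = m and k | y, so m | y. Since y | m, m = y. y = l, so m = l. m < p and p ≤ j, therefore m < j. m = l, so l < j.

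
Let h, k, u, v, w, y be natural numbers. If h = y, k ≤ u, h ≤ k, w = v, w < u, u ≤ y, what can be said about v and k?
v < k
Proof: Since h = y and h ≤ k, y ≤ k. Since u ≤ y, u ≤ k. Since k ≤ u, u = k. Because w = v and w < u, v < u. Since u = k, v < k.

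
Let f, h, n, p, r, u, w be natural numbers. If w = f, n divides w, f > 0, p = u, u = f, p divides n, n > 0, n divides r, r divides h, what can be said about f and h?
f divides h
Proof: Because w = f and n divides w, n divides f. From f > 0, n ≤ f. p = u and u = f, so p = f. p divides n, so f divides n. n > 0, so f ≤ n. n ≤ f, so n = f. n divides r and r divides h, so n divides h. n = f, so f divides h.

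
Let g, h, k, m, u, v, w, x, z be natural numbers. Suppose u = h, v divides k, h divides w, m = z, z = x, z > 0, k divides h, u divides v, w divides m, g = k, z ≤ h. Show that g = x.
u = h and u divides v, so h divides v. v divides k, so h divides k. k divides h, so k = h. g = k, so g = h. From m = z and w divides m, w divides z. Since h divides w, h divides z. Since z > 0, h ≤ z. Since z ≤ h, h = z. Since g = h, g = z. z = x, so g = x.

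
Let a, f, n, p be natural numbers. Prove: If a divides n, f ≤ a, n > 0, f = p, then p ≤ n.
a divides n and n > 0, so a ≤ n. f ≤ a, so f ≤ n. f = p, so p ≤ n.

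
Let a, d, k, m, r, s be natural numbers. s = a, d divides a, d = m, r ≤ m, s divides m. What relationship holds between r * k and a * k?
r * k ≤ a * k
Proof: From d = m and d divides a, m divides a. Because s = a and s divides m, a divides m. Since m divides a, m = a. r ≤ m, so r ≤ a. By multiplying by a non-negative, r * k ≤ a * k.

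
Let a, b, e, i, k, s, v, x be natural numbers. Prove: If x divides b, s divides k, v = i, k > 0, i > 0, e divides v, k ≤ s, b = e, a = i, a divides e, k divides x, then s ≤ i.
s divides k and k > 0, so s ≤ k. k ≤ s, so k = s. v = i and e divides v, so e divides i. a = i and a divides e, therefore i divides e. e divides i, so e = i. Since b = e, b = i. k divides x and x divides b, thus k divides b. Because b = i, k divides i. Since i > 0, k ≤ i. Since k = s, s ≤ i.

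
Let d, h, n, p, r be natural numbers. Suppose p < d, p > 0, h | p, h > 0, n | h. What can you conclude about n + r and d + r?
n + r < d + r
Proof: n | h and h > 0, thus n ≤ h. Because h | p and p > 0, h ≤ p. n ≤ h, so n ≤ p. p < d, so n < d. Then n + r < d + r.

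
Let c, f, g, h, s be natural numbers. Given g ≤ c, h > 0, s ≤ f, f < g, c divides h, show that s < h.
Since f < g and g ≤ c, f < c. c divides h and h > 0, thus c ≤ h. Since f < c, f < h. Since s ≤ f, s < h.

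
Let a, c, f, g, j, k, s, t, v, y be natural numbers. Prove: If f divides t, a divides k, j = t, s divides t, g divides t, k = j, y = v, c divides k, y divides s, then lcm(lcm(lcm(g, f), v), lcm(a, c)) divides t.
From g divides t and f divides t, lcm(g, f) divides t. y divides s and s divides t, therefore y divides t. Since y = v, v divides t. Because lcm(g, f) divides t, lcm(lcm(g, f), v) divides t. Because k = j and j = t, k = t. Because a divides k and c divides k, lcm(a, c) divides k. k = t, so lcm(a, c) divides t. lcm(lcm(g, f), v) divides t, so lcm(lcm(lcm(g, f), v), lcm(a, c)) divides t.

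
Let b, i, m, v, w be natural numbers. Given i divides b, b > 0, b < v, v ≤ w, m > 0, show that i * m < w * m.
i divides b and b > 0, so i ≤ b. b < v and v ≤ w, hence b < w. Since i ≤ b, i < w. From m > 0, by multiplying by a positive, i * m < w * m.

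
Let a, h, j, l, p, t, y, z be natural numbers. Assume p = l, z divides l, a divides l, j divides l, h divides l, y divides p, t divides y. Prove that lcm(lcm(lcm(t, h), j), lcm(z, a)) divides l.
From p = l and y divides p, y divides l. t divides y, so t divides l. h divides l, so lcm(t, h) divides l. Since j divides l, lcm(lcm(t, h), j) divides l. From z divides l and a divides l, lcm(z, a) divides l. From lcm(lcm(t, h), j) divides l, lcm(lcm(lcm(t, h), j), lcm(z, a)) divides l.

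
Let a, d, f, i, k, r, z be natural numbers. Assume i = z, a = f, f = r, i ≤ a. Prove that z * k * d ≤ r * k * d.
Since a = f and f = r, a = r. i ≤ a, so i ≤ r. Because i = z, z ≤ r. By multiplying by a non-negative, z * k ≤ r * k. By multiplying by a non-negative, z * k * d ≤ r * k * d.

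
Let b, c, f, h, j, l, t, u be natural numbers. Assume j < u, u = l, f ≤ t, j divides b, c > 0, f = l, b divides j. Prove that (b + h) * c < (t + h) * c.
j divides b and b divides j, therefore j = b. u = l and j < u, so j < l. From f = l and f ≤ t, l ≤ t. From j < l, j < t. Since j = b, b < t. Then b + h < t + h. Combining with c > 0, by multiplying by a positive, (b + h) * c < (t + h) * c.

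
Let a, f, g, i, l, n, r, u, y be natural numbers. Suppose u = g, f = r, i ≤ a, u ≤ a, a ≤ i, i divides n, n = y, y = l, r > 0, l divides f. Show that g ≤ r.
From i ≤ a and a ≤ i, i = a. From n = y and i divides n, i divides y. Since y = l, i divides l. f = r and l divides f, therefore l divides r. Since i divides l, i divides r. Since i = a, a divides r. Because r > 0, a ≤ r. Since u ≤ a, u ≤ r. Since u = g, g ≤ r.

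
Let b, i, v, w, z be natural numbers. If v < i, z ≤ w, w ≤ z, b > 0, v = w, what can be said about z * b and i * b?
z * b < i * b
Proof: w ≤ z and z ≤ w, thus w = z. v = w, so v = z. Since v < i, z < i. Since b > 0, by multiplying by a positive, z * b < i * b.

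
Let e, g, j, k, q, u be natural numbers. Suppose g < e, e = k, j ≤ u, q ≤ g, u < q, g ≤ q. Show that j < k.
j ≤ u and u < q, hence j < q. Since g ≤ q and q ≤ g, g = q. Because e = k and g < e, g < k. g = q, so q < k. Since j < q, j < k.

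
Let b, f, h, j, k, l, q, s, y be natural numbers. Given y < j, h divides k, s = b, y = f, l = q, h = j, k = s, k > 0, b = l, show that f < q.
s = b and b = l, so s = l. l = q, so s = q. Since y = f and y < j, f < j. Because h divides k and k > 0, h ≤ k. Since h = j, j ≤ k. k = s, so j ≤ s. Because f < j, f < s. Since s = q, f < q.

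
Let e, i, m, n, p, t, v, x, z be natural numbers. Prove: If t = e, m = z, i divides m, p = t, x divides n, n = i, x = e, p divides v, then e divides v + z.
From p = t and t = e, p = e. p divides v, so e divides v. From x = e and x divides n, e divides n. n = i, so e divides i. m = z and i divides m, hence i divides z. e divides i, so e divides z. e divides v, so e divides v + z.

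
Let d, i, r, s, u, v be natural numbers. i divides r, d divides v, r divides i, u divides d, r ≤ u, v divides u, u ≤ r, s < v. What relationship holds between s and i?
s < i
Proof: Since u divides d and d divides v, u divides v. v divides u, so v = u. Because u ≤ r and r ≤ u, u = r. v = u, so v = r. r divides i and i divides r, therefore r = i. Since v = r, v = i. Since s < v, s < i.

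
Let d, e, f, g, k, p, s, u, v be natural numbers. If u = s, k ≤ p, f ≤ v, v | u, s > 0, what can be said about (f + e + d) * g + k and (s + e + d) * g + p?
(f + e + d) * g + k ≤ (s + e + d) * g + p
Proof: u = s and v | u, therefore v | s. s > 0, so v ≤ s. f ≤ v, so f ≤ s. Then f + e ≤ s + e. Then f + e + d ≤ s + e + d. Then (f + e + d) * g ≤ (s + e + d) * g. Since k ≤ p, (f + e + d) * g + k ≤ (s + e + d) * g + p.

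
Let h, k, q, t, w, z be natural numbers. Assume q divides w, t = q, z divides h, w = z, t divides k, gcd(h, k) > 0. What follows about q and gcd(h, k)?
q ≤ gcd(h, k)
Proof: w = z and q divides w, hence q divides z. z divides h, so q divides h. t = q and t divides k, hence q divides k. q divides h, so q divides gcd(h, k). gcd(h, k) > 0, so q ≤ gcd(h, k).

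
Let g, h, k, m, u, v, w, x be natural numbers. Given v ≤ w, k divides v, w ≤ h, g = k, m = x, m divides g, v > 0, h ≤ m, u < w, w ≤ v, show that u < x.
w ≤ h and h ≤ m, so w ≤ m. v ≤ w and w ≤ v, hence v = w. From g = k and m divides g, m divides k. From k divides v, m divides v. v > 0, so m ≤ v. Since v = w, m ≤ w. Because w ≤ m, w = m. m = x, so w = x. u < w, so u < x.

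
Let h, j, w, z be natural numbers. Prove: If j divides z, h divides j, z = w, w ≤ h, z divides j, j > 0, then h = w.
j divides z and z divides j, so j = z. Since z = w, j = w. h divides j and j > 0, so h ≤ j. Since j = w, h ≤ w. Since w ≤ h, h = w.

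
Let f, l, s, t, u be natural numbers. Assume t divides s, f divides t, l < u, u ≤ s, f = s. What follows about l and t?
l < t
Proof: f = s and f divides t, so s divides t. t divides s, so s = t. Because l < u and u ≤ s, l < s. Since s = t, l < t.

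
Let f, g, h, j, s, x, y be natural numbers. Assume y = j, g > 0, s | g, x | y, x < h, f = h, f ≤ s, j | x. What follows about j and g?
j < g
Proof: y = j and x | y, thus x | j. j | x, so x = j. Since x < h, j < h. f = h and f ≤ s, so h ≤ s. s | g and g > 0, thus s ≤ g. Since h ≤ s, h ≤ g. j < h, so j < g.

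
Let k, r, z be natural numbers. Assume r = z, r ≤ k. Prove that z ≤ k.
From r = z and r ≤ k, by substitution, z ≤ k.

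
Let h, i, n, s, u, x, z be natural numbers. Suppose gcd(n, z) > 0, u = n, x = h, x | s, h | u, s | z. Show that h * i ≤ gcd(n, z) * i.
From u = n and h | u, h | n. x = h and x | s, therefore h | s. s | z, so h | z. Since h | n, h | gcd(n, z). Since gcd(n, z) > 0, h ≤ gcd(n, z). Then h * i ≤ gcd(n, z) * i.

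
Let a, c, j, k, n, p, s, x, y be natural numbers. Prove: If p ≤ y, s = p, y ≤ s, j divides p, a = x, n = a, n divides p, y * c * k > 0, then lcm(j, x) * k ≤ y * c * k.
s = p and y ≤ s, thus y ≤ p. Because p ≤ y, p = y. n = a and n divides p, therefore a divides p. Because a = x, x divides p. Because j divides p, lcm(j, x) divides p. Since p = y, lcm(j, x) divides y. Then lcm(j, x) divides y * c. Then lcm(j, x) * k divides y * c * k. Since y * c * k > 0, lcm(j, x) * k ≤ y * c * k.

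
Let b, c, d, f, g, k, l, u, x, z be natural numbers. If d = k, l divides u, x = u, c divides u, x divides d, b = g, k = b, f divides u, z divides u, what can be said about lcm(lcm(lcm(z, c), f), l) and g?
lcm(lcm(lcm(z, c), f), l) divides g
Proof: z divides u and c divides u, so lcm(z, c) divides u. f divides u, so lcm(lcm(z, c), f) divides u. l divides u, so lcm(lcm(lcm(z, c), f), l) divides u. From d = k and k = b, d = b. From x = u and x divides d, u divides d. d = b, so u divides b. From lcm(lcm(lcm(z, c), f), l) divides u, lcm(lcm(lcm(z, c), f), l) divides b. b = g, so lcm(lcm(lcm(z, c), f), l) divides g.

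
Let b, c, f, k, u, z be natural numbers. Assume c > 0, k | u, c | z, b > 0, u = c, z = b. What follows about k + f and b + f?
k + f ≤ b + f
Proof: u = c and k | u, so k | c. Since c > 0, k ≤ c. Because z = b and c | z, c | b. Since b > 0, c ≤ b. k ≤ c, so k ≤ b. Then k + f ≤ b + f.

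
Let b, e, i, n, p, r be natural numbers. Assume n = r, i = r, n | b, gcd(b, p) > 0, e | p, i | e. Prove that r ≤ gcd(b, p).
Since n = r and n | b, r | b. i | e and e | p, so i | p. i = r, so r | p. Since r | b, r | gcd(b, p). Since gcd(b, p) > 0, r ≤ gcd(b, p).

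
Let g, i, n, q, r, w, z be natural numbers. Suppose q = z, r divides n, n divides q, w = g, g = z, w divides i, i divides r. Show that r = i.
r divides n and n divides q, hence r divides q. Since q = z, r divides z. w = g and g = z, so w = z. From w divides i, z divides i. Since r divides z, r divides i. Since i divides r, r = i.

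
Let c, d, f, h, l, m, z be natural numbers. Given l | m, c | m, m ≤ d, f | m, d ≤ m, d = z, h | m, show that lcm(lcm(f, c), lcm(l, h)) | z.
m ≤ d and d ≤ m, so m = d. Because d = z, m = z. Since f | m and c | m, lcm(f, c) | m. l | m and h | m, so lcm(l, h) | m. lcm(f, c) | m, so lcm(lcm(f, c), lcm(l, h)) | m. Since m = z, lcm(lcm(f, c), lcm(l, h)) | z.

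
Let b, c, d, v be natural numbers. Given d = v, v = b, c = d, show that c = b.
From c = d and d = v, c = v. v = b, so c = b.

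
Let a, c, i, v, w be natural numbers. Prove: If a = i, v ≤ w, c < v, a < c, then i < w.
a = i and a < c, thus i < c. Since c < v, i < v. Because v ≤ w, i < w.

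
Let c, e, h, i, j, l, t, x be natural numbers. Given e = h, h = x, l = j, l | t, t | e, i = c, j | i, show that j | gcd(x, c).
e = h and h = x, therefore e = x. Because l = j and l | t, j | t. Because t | e, j | e. Since e = x, j | x. From i = c and j | i, j | c. Since j | x, j | gcd(x, c).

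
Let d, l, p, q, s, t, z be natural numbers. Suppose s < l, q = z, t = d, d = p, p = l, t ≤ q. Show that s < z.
t = d and d = p, so t = p. p = l, so t = l. Because t ≤ q, l ≤ q. Since q = z, l ≤ z. Since s < l, s < z.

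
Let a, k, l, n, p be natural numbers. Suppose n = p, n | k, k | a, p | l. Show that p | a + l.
From n = p and n | k, p | k. k | a, so p | a. p | l, so p | a + l.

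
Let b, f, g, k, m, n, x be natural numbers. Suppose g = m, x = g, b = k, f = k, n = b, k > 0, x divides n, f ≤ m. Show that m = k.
f = k and f ≤ m, therefore k ≤ m. Since n = b and b = k, n = k. x = g and g = m, hence x = m. Since x divides n, m divides n. Since n = k, m divides k. k > 0, so m ≤ k. k ≤ m, so k = m. Then m = k.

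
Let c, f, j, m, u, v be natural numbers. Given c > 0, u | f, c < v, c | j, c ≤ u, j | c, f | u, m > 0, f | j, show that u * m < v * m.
Since f | u and u | f, f = u. From j | c and c | j, j = c. Since f | j, f | c. f = u, so u | c. Since c > 0, u ≤ c. c ≤ u, so c = u. Since c < v, u < v. Since m > 0, u * m < v * m.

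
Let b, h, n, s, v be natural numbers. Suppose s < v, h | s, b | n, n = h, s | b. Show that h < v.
From s | b and b | n, s | n. Because n = h, s | h. Since h | s, s = h. Since s < v, h < v.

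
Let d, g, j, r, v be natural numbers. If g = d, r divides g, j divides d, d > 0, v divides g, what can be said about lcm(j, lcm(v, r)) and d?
lcm(j, lcm(v, r)) ≤ d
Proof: Since v divides g and r divides g, lcm(v, r) divides g. From g = d, lcm(v, r) divides d. j divides d, so lcm(j, lcm(v, r)) divides d. Since d > 0, lcm(j, lcm(v, r)) ≤ d.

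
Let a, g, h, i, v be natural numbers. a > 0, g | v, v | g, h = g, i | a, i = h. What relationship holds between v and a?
v ≤ a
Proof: Because g | v and v | g, g = v. h = g, so h = v. Because i = h and i | a, h | a. Since a > 0, h ≤ a. Since h = v, v ≤ a.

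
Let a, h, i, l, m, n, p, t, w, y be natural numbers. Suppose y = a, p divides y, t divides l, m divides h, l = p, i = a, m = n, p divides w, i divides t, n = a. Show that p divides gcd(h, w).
Since i divides t and t divides l, i divides l. i = a, so a divides l. l = p, so a divides p. y = a and p divides y, hence p divides a. Since a divides p, a = p. m = n and n = a, so m = a. Since m divides h, a divides h. a = p, so p divides h. p divides w, so p divides gcd(h, w).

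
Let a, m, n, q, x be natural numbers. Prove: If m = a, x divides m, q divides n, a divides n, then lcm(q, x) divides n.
m = a and x divides m, thus x divides a. Since a divides n, x divides n. Since q divides n, lcm(q, x) divides n.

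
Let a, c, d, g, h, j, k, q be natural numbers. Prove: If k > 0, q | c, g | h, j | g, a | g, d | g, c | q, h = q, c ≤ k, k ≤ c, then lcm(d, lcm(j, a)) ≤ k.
q | c and c | q, therefore q = c. Since h = q, h = c. c ≤ k and k ≤ c, thus c = k. Since h = c, h = k. Because j | g and a | g, lcm(j, a) | g. d | g, so lcm(d, lcm(j, a)) | g. Since g | h, lcm(d, lcm(j, a)) | h. Since h = k, lcm(d, lcm(j, a)) | k. Since k > 0, lcm(d, lcm(j, a)) ≤ k.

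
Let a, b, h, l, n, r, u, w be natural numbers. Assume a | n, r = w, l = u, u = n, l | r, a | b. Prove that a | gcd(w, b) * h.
l = u and u = n, thus l = n. l | r, so n | r. Since r = w, n | w. Since a | n, a | w. Because a | b, a | gcd(w, b). Then a | gcd(w, b) * h.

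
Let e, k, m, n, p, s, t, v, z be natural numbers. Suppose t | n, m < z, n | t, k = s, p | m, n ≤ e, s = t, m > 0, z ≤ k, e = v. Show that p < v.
p | m and m > 0, so p ≤ m. Since m < z and z ≤ k, m < k. Since k = s, m < s. s = t, so m < t. p ≤ m, so p < t. Since n | t and t | n, n = t. e = v and n ≤ e, thus n ≤ v. Since n = t, t ≤ v. From p < t, p < v.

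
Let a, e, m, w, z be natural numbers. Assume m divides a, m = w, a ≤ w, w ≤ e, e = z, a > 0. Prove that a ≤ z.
From m = w and m divides a, w divides a. a > 0, so w ≤ a. Since a ≤ w, w = a. e = z and w ≤ e, so w ≤ z. Since w = a, a ≤ z.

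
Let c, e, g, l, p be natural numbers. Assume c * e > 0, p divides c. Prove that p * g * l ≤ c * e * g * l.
p divides c, hence p divides c * e. Since c * e > 0, p ≤ c * e. By multiplying by a non-negative, p * g ≤ c * e * g. By multiplying by a non-negative, p * g * l ≤ c * e * g * l.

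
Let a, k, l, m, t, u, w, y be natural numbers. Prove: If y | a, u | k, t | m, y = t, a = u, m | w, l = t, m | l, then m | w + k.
l = t and m | l, hence m | t. Since t | m, t = m. Because y = t and y | a, t | a. a = u, so t | u. t = m, so m | u. u | k, so m | k. m | w, so m | w + k.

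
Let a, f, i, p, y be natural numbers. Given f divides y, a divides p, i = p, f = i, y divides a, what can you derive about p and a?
p = a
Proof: Because f = i and i = p, f = p. f divides y and y divides a, so f divides a. f = p, so p divides a. Since a divides p, a = p. Then p = a.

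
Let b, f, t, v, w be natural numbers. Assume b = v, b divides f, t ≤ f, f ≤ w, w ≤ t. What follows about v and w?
v divides w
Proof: w ≤ t and t ≤ f, therefore w ≤ f. Since f ≤ w, f = w. b divides f, so b divides w. b = v, so v divides w.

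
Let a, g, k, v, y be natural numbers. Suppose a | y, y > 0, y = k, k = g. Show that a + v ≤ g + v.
y = k and k = g, hence y = g. From a | y and y > 0, a ≤ y. y = g, so a ≤ g. Then a + v ≤ g + v.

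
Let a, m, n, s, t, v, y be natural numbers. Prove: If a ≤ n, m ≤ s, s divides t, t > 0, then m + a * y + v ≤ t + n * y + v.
Since s divides t and t > 0, s ≤ t. Because m ≤ s, m ≤ t. Because a ≤ n, by multiplying by a non-negative, a * y ≤ n * y. Then a * y + v ≤ n * y + v. m ≤ t, so m + a * y + v ≤ t + n * y + v.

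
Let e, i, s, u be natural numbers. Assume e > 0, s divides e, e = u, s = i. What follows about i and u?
i ≤ u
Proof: Since s = i and s divides e, i divides e. Since e > 0, i ≤ e. Since e = u, i ≤ u.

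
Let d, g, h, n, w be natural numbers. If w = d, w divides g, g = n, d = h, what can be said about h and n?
h divides n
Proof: Because w = d and w divides g, d divides g. Since g = n, d divides n. d = h, so h divides n.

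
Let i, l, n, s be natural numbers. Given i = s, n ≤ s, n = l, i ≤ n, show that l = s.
Since i = s and i ≤ n, s ≤ n. Since n ≤ s, s = n. n = l, so s = l. Then l = s.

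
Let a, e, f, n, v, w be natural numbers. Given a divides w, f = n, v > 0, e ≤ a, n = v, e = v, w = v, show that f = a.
f = n and n = v, hence f = v. e = v and e ≤ a, thus v ≤ a. Because w = v and a divides w, a divides v. Since v > 0, a ≤ v. Since v ≤ a, v = a. f = v, so f = a.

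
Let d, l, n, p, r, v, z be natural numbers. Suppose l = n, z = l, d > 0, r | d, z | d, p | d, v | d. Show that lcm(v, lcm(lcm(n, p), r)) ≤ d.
z = l and l = n, thus z = n. Because z | d, n | d. Because p | d, lcm(n, p) | d. Since r | d, lcm(lcm(n, p), r) | d. v | d, so lcm(v, lcm(lcm(n, p), r)) | d. d > 0, so lcm(v, lcm(lcm(n, p), r)) ≤ d.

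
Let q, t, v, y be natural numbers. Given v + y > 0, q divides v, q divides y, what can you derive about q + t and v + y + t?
q + t ≤ v + y + t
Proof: q divides v and q divides y, therefore q divides v + y. Since v + y > 0, q ≤ v + y. Then q + t ≤ v + y + t.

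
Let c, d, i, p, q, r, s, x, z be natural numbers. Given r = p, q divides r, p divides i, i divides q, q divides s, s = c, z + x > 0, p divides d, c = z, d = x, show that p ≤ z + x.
Because s = c and c = z, s = z. r = p and q divides r, hence q divides p. From p divides i and i divides q, p divides q. q divides p, so q = p. q divides s, so p divides s. Since s = z, p divides z. Since d = x and p divides d, p divides x. Since p divides z, p divides z + x. z + x > 0, so p ≤ z + x.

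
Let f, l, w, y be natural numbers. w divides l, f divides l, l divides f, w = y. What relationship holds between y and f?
y divides f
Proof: From l divides f and f divides l, l = f. Because w = y and w divides l, y divides l. l = f, so y divides f.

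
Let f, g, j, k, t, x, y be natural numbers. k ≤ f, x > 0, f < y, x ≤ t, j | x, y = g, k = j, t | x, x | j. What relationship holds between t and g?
t < g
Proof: j | x and x | j, thus j = x. Since k = j, k = x. From t | x and x > 0, t ≤ x. x ≤ t, so x = t. k = x, so k = t. k ≤ f and f < y, therefore k < y. Since y = g, k < g. k = t, so t < g.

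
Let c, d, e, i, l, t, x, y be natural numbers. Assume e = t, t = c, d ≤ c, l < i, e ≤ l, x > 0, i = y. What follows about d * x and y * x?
d * x < y * x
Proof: Because e = t and t = c, e = c. From e ≤ l and l < i, e < i. e = c, so c < i. d ≤ c, so d < i. Since i = y, d < y. Combining with x > 0, by multiplying by a positive, d * x < y * x.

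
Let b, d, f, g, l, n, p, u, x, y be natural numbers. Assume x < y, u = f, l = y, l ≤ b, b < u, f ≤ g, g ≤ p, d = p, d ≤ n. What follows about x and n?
x < n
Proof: l = y and l ≤ b, thus y ≤ b. b < u, so y < u. Since u = f, y < f. Because f ≤ g and g ≤ p, f ≤ p. d = p and d ≤ n, thus p ≤ n. Since f ≤ p, f ≤ n. y < f, so y < n. Since x < y, x < n.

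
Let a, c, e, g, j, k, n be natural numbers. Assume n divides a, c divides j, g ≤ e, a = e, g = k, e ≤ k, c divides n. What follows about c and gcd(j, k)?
c divides gcd(j, k)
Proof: Because g = k and g ≤ e, k ≤ e. Since e ≤ k, e = k. Because c divides n and n divides a, c divides a. a = e, so c divides e. e = k, so c divides k. Because c divides j, c divides gcd(j, k).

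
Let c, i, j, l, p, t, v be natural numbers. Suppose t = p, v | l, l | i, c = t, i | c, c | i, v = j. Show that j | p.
c = t and t = p, hence c = p. From i | c and c | i, i = c. l | i, so l | c. v | l, so v | c. c = p, so v | p. Since v = j, j | p.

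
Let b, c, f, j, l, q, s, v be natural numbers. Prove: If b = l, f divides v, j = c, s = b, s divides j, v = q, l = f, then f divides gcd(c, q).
b = l and l = f, so b = f. Since j = c and s divides j, s divides c. s = b, so b divides c. b = f, so f divides c. v = q and f divides v, thus f divides q. Since f divides c, f divides gcd(c, q).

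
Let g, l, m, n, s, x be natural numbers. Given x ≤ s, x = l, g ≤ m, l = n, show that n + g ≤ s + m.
x = l and l = n, therefore x = n. x ≤ s, so n ≤ s. Since g ≤ m, n + g ≤ s + m.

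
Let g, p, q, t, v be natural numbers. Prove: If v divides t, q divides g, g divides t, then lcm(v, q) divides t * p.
q divides g and g divides t, therefore q divides t. v divides t, so lcm(v, q) divides t. Then lcm(v, q) divides t * p.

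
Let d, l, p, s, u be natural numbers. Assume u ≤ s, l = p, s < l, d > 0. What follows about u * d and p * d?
u * d < p * d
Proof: l = p and s < l, so s < p. From u ≤ s, u < p. Because d > 0, by multiplying by a positive, u * d < p * d.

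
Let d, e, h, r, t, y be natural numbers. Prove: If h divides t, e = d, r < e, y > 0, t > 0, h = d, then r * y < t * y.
e = d and r < e, hence r < d. h = d and h divides t, thus d divides t. Since t > 0, d ≤ t. r < d, so r < t. Since y > 0, by multiplying by a positive, r * y < t * y.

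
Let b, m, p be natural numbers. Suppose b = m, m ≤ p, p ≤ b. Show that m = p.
Since b = m and p ≤ b, p ≤ m. Since m ≤ p, m = p.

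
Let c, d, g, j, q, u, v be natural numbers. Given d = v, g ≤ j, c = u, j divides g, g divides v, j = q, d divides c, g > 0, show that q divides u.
Because j divides g and g > 0, j ≤ g. Since g ≤ j, g = j. Since g divides v, j divides v. Because d = v and d divides c, v divides c. Since c = u, v divides u. From j divides v, j divides u. Since j = q, q divides u.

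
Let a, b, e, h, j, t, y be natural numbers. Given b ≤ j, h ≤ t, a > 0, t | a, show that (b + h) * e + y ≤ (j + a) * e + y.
t | a and a > 0, therefore t ≤ a. h ≤ t, so h ≤ a. Since b ≤ j, b + h ≤ j + a. Then (b + h) * e ≤ (j + a) * e. Then (b + h) * e + y ≤ (j + a) * e + y.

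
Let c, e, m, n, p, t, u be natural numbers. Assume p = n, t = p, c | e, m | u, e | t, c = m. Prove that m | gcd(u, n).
c = m and c | e, hence m | e. Because t = p and p = n, t = n. e | t, so e | n. Since m | e, m | n. Since m | u, m | gcd(u, n).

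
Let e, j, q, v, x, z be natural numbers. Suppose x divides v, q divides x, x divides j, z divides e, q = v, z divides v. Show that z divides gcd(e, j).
Because q = v and q divides x, v divides x. x divides v, so v = x. Since z divides v, z divides x. x divides j, so z divides j. Since z divides e, z divides gcd(e, j).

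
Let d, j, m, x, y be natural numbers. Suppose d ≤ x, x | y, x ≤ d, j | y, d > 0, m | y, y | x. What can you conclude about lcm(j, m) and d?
lcm(j, m) ≤ d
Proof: From y | x and x | y, y = x. Since x ≤ d and d ≤ x, x = d. Because y = x, y = d. j | y and m | y, so lcm(j, m) | y. Since y = d, lcm(j, m) | d. Since d > 0, lcm(j, m) ≤ d.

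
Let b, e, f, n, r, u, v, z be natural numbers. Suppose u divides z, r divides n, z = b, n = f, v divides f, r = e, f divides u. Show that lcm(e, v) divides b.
Because n = f and r divides n, r divides f. Since r = e, e divides f. v divides f, so lcm(e, v) divides f. Because f divides u, lcm(e, v) divides u. z = b and u divides z, hence u divides b. Because lcm(e, v) divides u, lcm(e, v) divides b.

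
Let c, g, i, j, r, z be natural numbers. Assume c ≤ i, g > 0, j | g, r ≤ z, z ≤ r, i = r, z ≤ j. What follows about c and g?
c ≤ g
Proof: i = r and c ≤ i, hence c ≤ r. z ≤ r and r ≤ z, thus z = r. Since z ≤ j, r ≤ j. c ≤ r, so c ≤ j. j | g and g > 0, hence j ≤ g. Since c ≤ j, c ≤ g.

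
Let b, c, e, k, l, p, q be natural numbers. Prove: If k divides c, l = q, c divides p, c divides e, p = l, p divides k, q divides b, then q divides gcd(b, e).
p divides k and k divides c, therefore p divides c. Since c divides p, c = p. From p = l, c = l. Because l = q, c = q. Since c divides e, q divides e. Since q divides b, q divides gcd(b, e).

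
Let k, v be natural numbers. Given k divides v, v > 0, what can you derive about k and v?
k ≤ v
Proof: k divides v and v > 0. By divisors are at most what they divide, k ≤ v.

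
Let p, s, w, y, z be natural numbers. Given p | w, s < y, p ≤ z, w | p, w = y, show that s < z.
From p | w and w | p, p = w. Since p ≤ z, w ≤ z. Since w = y, y ≤ z. Because s < y, s < z.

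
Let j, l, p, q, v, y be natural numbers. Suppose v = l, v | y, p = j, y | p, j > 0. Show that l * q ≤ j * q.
p = j and y | p, hence y | j. Since v | y, v | j. v = l, so l | j. j > 0, so l ≤ j. Then l * q ≤ j * q.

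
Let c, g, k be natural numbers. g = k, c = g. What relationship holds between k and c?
k = c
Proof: c = g and g = k, so c = k. Then k = c.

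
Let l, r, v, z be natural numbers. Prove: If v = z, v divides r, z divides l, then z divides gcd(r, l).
v = z and v divides r, so z divides r. Since z divides l, z divides gcd(r, l).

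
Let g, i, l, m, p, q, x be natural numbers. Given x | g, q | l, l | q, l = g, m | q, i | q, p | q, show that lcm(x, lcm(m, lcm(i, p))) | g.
Since q | l and l | q, q = l. Since l = g, q = g. i | q and p | q, thus lcm(i, p) | q. m | q, so lcm(m, lcm(i, p)) | q. Since q = g, lcm(m, lcm(i, p)) | g. x | g, so lcm(x, lcm(m, lcm(i, p))) | g.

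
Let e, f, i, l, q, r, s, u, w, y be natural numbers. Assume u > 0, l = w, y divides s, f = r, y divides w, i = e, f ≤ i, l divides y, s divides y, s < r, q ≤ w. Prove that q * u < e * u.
l = w and l divides y, therefore w divides y. y divides w, so w = y. From y divides s and s divides y, y = s. Since w = y, w = s. q ≤ w, so q ≤ s. Because f = r and f ≤ i, r ≤ i. s < r, so s < i. q ≤ s, so q < i. Since i = e, q < e. Because u > 0, by multiplying by a positive, q * u < e * u.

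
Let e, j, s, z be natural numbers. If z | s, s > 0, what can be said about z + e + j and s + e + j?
z + e + j ≤ s + e + j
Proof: z | s and s > 0, therefore z ≤ s. Then z + e ≤ s + e. Then z + e + j ≤ s + e + j.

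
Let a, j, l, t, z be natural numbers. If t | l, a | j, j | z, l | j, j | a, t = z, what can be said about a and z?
a = z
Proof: a | j and j | a, hence a = j. Because t | l and l | j, t | j. t = z, so z | j. Since j | z, j = z. Since a = j, a = z.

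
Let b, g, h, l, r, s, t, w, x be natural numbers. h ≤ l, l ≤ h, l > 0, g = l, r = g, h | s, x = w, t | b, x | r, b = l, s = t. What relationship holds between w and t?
w ≤ t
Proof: h ≤ l and l ≤ h, therefore h = l. h | s, so l | s. From s = t, l | t. Since b = l and t | b, t | l. l | t, so l = t. From r = g and g = l, r = l. Since x | r, x | l. From x = w, w | l. l > 0, so w ≤ l. Since l = t, w ≤ t.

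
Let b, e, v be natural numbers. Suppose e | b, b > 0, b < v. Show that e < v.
From e | b and b > 0, e ≤ b. Since b < v, e < v.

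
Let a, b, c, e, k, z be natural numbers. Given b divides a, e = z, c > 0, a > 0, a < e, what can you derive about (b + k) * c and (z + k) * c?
(b + k) * c < (z + k) * c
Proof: b divides a and a > 0, so b ≤ a. From e = z and a < e, a < z. Since b ≤ a, b < z. Then b + k < z + k. Using c > 0 and multiplying by a positive, (b + k) * c < (z + k) * c.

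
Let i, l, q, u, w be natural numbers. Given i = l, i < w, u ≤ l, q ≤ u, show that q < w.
Since q ≤ u and u ≤ l, q ≤ l. Because i = l and i < w, l < w. Since q ≤ l, q < w.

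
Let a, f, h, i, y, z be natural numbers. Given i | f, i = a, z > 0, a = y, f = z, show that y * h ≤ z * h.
i = a and a = y, thus i = y. f = z and i | f, hence i | z. z > 0, so i ≤ z. Because i = y, y ≤ z. Then y * h ≤ z * h.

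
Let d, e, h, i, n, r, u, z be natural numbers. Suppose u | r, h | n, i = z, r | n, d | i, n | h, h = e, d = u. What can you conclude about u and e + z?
u | e + z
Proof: n | h and h | n, thus n = h. Since h = e, n = e. u | r and r | n, so u | n. Since n = e, u | e. i = z and d | i, hence d | z. d = u, so u | z. From u | e, u | e + z.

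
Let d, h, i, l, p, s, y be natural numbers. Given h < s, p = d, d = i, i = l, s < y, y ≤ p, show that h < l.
p = d and d = i, hence p = i. i = l, so p = l. Because s < y and y ≤ p, s < p. Because p = l, s < l. From h < s, h < l.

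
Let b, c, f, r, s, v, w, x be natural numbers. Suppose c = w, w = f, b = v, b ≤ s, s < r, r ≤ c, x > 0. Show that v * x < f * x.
c = w and w = f, so c = f. Because b ≤ s and s < r, b < r. Since r ≤ c, b < c. b = v, so v < c. c = f, so v < f. x > 0, so v * x < f * x.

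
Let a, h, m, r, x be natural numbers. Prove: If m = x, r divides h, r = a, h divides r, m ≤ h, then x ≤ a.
h divides r and r divides h, hence h = r. r = a, so h = a. Because m = x and m ≤ h, x ≤ h. Since h = a, x ≤ a.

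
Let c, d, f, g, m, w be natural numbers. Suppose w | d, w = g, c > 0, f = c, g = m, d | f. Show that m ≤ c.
Because w = g and w | d, g | d. d | f, so g | f. f = c, so g | c. From c > 0, g ≤ c. g = m, so m ≤ c.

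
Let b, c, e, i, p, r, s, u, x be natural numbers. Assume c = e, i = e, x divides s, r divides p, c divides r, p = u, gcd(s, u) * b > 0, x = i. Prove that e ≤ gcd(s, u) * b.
Because x = i and i = e, x = e. Since x divides s, e divides s. c = e and c divides r, thus e divides r. Since p = u and r divides p, r divides u. Because e divides r, e divides u. Since e divides s, e divides gcd(s, u). Then e divides gcd(s, u) * b. Since gcd(s, u) * b > 0, e ≤ gcd(s, u) * b.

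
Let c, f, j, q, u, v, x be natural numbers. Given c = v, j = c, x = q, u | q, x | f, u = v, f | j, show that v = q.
Since u = v and u | q, v | q. j = c and c = v, hence j = v. Because x = q and x | f, q | f. From f | j, q | j. Because j = v, q | v. Since v | q, v = q.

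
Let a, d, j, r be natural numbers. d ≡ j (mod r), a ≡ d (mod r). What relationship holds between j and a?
j ≡ a (mod r)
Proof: From a ≡ d (mod r) and d ≡ j (mod r), a ≡ j (mod r). Then j ≡ a (mod r).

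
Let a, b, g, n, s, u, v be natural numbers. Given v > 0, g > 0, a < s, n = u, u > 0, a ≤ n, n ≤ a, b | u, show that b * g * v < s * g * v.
b | u and u > 0, so b ≤ u. a ≤ n and n ≤ a, hence a = n. n = u, so a = u. a < s, so u < s. b ≤ u, so b < s. From g > 0, b * g < s * g. v > 0, so b * g * v < s * g * v.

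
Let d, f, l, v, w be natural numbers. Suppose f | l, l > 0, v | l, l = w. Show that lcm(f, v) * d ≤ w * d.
f | l and v | l, hence lcm(f, v) | l. l > 0, so lcm(f, v) ≤ l. l = w, so lcm(f, v) ≤ w. Then lcm(f, v) * d ≤ w * d.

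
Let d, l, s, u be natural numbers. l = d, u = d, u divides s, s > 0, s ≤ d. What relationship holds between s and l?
s = l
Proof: Since u = d and u divides s, d divides s. Since s > 0, d ≤ s. Since s ≤ d, d = s. Since l = d, l = s. Then s = l.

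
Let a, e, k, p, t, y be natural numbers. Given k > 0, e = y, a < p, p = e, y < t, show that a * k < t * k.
From p = e and e = y, p = y. a < p, so a < y. Since y < t, a < t. k > 0, so a * k < t * k.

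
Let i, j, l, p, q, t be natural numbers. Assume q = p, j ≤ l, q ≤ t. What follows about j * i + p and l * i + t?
j * i + p ≤ l * i + t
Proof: j ≤ l, so j * i ≤ l * i. q = p and q ≤ t, therefore p ≤ t. Since j * i ≤ l * i, j * i + p ≤ l * i + t.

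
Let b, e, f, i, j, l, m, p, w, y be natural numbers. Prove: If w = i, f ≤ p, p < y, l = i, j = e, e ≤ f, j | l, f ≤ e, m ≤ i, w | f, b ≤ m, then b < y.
w = i and w | f, thus i | f. Since e ≤ f and f ≤ e, e = f. From j = e, j = f. From l = i and j | l, j | i. j = f, so f | i. i | f, so i = f. b ≤ m and m ≤ i, hence b ≤ i. Because i = f, b ≤ f. Since f ≤ p and p < y, f < y. Since b ≤ f, b < y.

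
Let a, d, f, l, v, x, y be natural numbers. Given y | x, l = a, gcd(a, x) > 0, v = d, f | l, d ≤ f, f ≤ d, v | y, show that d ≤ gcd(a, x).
f ≤ d and d ≤ f, hence f = d. l = a and f | l, thus f | a. f = d, so d | a. Because v | y and y | x, v | x. Because v = d, d | x. d | a, so d | gcd(a, x). gcd(a, x) > 0, so d ≤ gcd(a, x).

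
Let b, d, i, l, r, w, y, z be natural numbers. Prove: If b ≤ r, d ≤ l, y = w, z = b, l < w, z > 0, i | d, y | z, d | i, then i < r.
d | i and i | d, thus d = i. d ≤ l and l < w, therefore d < w. Since d = i, i < w. Since y | z and z > 0, y ≤ z. From z = b, y ≤ b. From y = w, w ≤ b. Since b ≤ r, w ≤ r. Since i < w, i < r.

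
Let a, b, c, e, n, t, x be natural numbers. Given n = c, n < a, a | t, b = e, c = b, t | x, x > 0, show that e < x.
Since n = c and c = b, n = b. Since b = e, n = e. Since n < a, e < a. a | t and t | x, hence a | x. x > 0, so a ≤ x. Since e < a, e < x.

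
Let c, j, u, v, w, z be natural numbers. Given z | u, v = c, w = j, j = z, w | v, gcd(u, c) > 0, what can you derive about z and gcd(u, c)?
z ≤ gcd(u, c)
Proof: w = j and j = z, therefore w = z. Since w | v, z | v. Since v = c, z | c. z | u, so z | gcd(u, c). Since gcd(u, c) > 0, z ≤ gcd(u, c).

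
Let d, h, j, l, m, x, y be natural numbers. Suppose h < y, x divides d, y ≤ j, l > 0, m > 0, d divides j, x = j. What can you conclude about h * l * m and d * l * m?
h * l * m < d * l * m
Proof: Since x = j and x divides d, j divides d. Since d divides j, j = d. h < y and y ≤ j, therefore h < j. Because j = d, h < d. Combining with l > 0, by multiplying by a positive, h * l < d * l. Since m > 0, by multiplying by a positive, h * l * m < d * l * m.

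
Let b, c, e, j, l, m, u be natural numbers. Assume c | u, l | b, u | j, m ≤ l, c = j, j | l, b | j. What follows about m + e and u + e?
m + e ≤ u + e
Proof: l | b and b | j, thus l | j. Since j | l, l = j. From c = j and c | u, j | u. Because u | j, j = u. Since l = j, l = u. Since m ≤ l, m ≤ u. Then m + e ≤ u + e.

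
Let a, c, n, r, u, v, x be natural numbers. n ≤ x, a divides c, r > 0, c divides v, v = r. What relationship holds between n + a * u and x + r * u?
n + a * u ≤ x + r * u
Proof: a divides c and c divides v, therefore a divides v. v = r, so a divides r. Because r > 0, a ≤ r. By multiplying by a non-negative, a * u ≤ r * u. Since n ≤ x, n + a * u ≤ x + r * u.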